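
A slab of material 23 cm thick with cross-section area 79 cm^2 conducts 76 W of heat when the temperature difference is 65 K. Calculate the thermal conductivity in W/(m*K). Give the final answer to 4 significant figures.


k = Q*L / (A*dT)
L = 0.23 m, A = 7.9e-03 m^2
k = 76 * 0.23 / (7.9e-03 * 65)
k = 34.04 W/(m*K)


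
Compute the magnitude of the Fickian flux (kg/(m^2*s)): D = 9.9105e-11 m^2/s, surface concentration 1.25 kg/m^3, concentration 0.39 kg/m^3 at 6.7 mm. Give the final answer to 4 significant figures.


J = -D * (dC/dx) = D * (C1 - C2) / dx
J = 9.9105e-11 * (1.25 - 0.39) / 6.7e-03
J = 1.272e-08 kg/(m^2*s)


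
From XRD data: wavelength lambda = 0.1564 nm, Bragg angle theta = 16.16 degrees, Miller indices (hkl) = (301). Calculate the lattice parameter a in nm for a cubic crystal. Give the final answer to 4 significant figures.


d = lambda / (2*sin(theta))
d = 0.1564 / (2*sin(16.16 deg))
d = 0.280971 nm
a = d * sqrt(h^2+k^2+l^2) = 0.280971 * sqrt(10)
a = 0.8885 nm


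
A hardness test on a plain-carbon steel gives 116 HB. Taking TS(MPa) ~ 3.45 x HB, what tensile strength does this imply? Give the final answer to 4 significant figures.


TS (MPa) = 3.45 * HB
TS = 3.45 * 116
TS = 400.2 MPa


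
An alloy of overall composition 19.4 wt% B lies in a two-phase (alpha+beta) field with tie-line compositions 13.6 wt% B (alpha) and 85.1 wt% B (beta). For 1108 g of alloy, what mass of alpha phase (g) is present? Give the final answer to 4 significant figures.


f_alpha = (C_beta - C0) / (C_beta - C_alpha)
f_alpha = (85.1 - 19.4) / (85.1 - 13.6) = 0.918881
m_alpha = f_alpha * m_total = 0.918881 * 1108 = 1018 g


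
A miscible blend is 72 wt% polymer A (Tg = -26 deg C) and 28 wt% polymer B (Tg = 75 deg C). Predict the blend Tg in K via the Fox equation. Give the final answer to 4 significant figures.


1/Tg = w1/Tg1 + w2/Tg2 (in Kelvin)
Tg1 = 247.15 K, Tg2 = 348.15 K
1/Tg = 0.72/247.15 + 0.28/348.15
Tg = 269 K


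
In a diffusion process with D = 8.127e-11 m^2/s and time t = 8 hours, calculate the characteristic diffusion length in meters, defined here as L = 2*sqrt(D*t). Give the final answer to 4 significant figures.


t = 8 hr = 28800 s
Diffusion length = 2*sqrt(D*t)
= 2*sqrt(8.127e-11 * 28800)
= 3.06e-03 m


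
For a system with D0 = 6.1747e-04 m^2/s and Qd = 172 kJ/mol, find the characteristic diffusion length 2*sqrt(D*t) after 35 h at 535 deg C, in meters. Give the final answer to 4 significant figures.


Step 1: D = D0 * exp(-Qd/(R*T))
T = 808.15 K
D = 6.1747e-04 * exp(-172e3 / (8.314 * 808.15)) = 4.71002e-15 m^2/s
Step 2: L = 2*sqrt(D*t)
t = 35 h = 126000 s
L = 2*sqrt(4.71002e-15 * 126000) = 4.872e-05 m


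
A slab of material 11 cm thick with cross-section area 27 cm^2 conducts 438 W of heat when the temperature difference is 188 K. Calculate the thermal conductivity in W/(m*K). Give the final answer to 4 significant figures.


k = Q*L / (A*dT)
L = 0.11 m, A = 2.7e-03 m^2
k = 438 * 0.11 / (2.7e-03 * 188)
k = 94.92 W/(m*K)


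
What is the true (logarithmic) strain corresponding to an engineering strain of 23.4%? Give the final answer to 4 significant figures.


epsilon_true = ln(1 + epsilon_eng)
epsilon_true = ln(1 + 0.234)
epsilon_true = 0.2103


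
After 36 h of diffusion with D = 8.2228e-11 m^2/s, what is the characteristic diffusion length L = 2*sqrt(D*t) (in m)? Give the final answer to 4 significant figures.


t = 36 hr = 129600 s
Diffusion length = 2*sqrt(D*t)
= 2*sqrt(8.2228e-11 * 129600)
= 6.529e-03 m


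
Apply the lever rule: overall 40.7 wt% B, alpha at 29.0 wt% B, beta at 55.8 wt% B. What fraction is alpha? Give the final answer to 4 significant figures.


f_alpha = (C_beta - C0) / (C_beta - C_alpha)
f_alpha = (55.8 - 40.7) / (55.8 - 29.0)
f_alpha = 0.5634


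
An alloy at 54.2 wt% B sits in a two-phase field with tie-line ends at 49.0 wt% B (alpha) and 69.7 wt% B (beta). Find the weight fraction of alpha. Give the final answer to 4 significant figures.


f_alpha = (C_beta - C0) / (C_beta - C_alpha)
f_alpha = (69.7 - 54.2) / (69.7 - 49.0)
f_alpha = 0.7488


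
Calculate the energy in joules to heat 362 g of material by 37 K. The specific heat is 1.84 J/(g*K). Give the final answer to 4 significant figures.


Q = m * cp * dT
Q = 362 * 1.84 * 37
Q = 24640 J


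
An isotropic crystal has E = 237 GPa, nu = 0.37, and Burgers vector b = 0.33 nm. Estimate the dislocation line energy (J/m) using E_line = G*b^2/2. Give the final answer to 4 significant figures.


Step 1: G = E / (2*(1+nu))
G = 237 / (2*(1+0.37)) = 86.4964 GPa = 8.64964e+10 Pa
Step 2: E_line = G*b^2/2
b = 0.33 nm = 3.3e-10 m
E_line = 0.5 * 8.64964e+10 * (3.3e-10)^2 = 4.71e-09 J/m


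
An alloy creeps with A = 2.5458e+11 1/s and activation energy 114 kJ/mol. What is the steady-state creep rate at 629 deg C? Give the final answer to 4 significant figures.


rate = A * exp(-Q / (R*T))
T = 629 + 273.15 = 902.15 K
rate = 2.5458e+11 * exp(-114e3 / (8.314 * 902.15))
rate = 63820 1/s


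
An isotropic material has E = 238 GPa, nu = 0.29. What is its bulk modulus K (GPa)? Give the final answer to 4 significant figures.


K = E / (3*(1-2*nu))
K = 238 / (3*(1-2*0.29))
K = 188.9 GPa


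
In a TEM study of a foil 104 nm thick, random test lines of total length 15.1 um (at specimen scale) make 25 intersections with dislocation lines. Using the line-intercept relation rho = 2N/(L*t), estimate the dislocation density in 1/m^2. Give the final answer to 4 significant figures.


rho = 2N / (L * t)
L = 15.1 um = 1.51e-05 m, t = 104 nm = 1.04e-07 m
rho = 2 * 25 / (1.51e-05 * 1.04e-07)
rho = 3.184e+13 1/m^2


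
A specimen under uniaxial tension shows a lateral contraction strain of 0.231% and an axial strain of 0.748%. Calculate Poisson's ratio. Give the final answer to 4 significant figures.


nu = -epsilon_lat / epsilon_axial
Lateral strain is contraction (negative), so using magnitudes:
nu = 0.231 / 0.748
nu = 0.3088


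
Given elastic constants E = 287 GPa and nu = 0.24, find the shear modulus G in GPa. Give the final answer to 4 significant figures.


G = E / (2*(1+nu))
G = 287 / (2*(1+0.24))
G = 115.7 GPa


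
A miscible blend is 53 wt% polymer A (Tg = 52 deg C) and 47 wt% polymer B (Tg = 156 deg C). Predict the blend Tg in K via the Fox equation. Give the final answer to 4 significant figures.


1/Tg = w1/Tg1 + w2/Tg2 (in Kelvin)
Tg1 = 325.15 K, Tg2 = 429.15 K
1/Tg = 0.53/325.15 + 0.47/429.15
Tg = 366.9 K


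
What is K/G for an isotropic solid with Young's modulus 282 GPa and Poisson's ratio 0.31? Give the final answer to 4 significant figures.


G = E / (2*(1+nu))
G = 282 / (2*(1+0.31)) = 107.634 GPa
K = E / (3*(1-2*nu))
K = 282 / (3*(1-2*0.31)) = 247.368 GPa
K/G = 247.368 / 107.634 = 2.298


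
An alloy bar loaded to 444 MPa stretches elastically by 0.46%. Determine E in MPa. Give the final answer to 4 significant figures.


E = sigma / epsilon
epsilon = 0.46% = 4.6e-03
E = 444 / 4.6e-03
E = 96520 MPa


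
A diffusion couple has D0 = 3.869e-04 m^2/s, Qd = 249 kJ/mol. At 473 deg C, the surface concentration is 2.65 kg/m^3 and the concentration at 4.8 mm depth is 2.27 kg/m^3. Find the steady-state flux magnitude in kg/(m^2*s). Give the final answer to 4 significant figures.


Step 1: D = D0 * exp(-Qd/(R*T))
T = 473 + 273.15 = 746.15 K
D = 3.869e-04 * exp(-249e3 / (8.314 * 746.15)) = 1.43083e-21 m^2/s
Step 2: J = D * (C1 - C2) / dx
J = 1.43083e-21 * (2.65 - 2.27) / 4.8e-03
J = 1.133e-19 kg/(m^2*s)


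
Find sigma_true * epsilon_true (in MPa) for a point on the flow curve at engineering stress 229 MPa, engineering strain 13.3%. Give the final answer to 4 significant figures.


sigma_true = sigma_eng * (1 + epsilon_eng)
sigma_true = 229 * (1 + 0.133) = 259.457 MPa
epsilon_true = ln(1 + epsilon_eng)
epsilon_true = ln(1 + 0.133) = 0.124869
sigma_true * epsilon_true = 259.457 * 0.124869 = 32.4 MPa


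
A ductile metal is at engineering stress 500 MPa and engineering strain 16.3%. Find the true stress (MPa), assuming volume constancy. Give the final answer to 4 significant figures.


sigma_true = sigma_eng * (1 + epsilon_eng)
sigma_true = 500 * (1 + 0.163)
sigma_true = 581.5 MPa


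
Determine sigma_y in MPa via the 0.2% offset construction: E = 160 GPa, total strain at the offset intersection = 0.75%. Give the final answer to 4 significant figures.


Offset strain = 0.002
Elastic strain at yield = total_strain - offset = 7.5e-03 - 0.002 = 5.5e-03
sigma_y = E * elastic_strain = 160000 * 5.5e-03
sigma_y = 880 MPa


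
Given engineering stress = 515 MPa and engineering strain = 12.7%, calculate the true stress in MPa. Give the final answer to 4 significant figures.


sigma_true = sigma_eng * (1 + epsilon_eng)
sigma_true = 515 * (1 + 0.127)
sigma_true = 580.4 MPa


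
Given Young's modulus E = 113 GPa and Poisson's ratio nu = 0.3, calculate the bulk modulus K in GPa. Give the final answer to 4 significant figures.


K = E / (3*(1-2*nu))
K = 113 / (3*(1-2*0.3))
K = 94.17 GPa


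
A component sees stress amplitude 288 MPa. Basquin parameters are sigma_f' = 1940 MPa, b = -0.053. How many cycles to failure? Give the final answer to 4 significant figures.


sigma_a = sigma_f' * (2*Nf)^b
2*Nf = (sigma_a / sigma_f')^(1/b)
2*Nf = (288 / 1940)^(1/-0.053)
2*Nf = 4.26936e+15
Nf = 2.135e+15 cycles


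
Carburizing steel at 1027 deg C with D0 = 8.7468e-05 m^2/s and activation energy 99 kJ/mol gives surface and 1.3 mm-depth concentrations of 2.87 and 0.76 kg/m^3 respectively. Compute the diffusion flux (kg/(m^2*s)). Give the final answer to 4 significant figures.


Step 1: D = D0 * exp(-Qd/(R*T))
T = 1027 + 273.15 = 1300.15 K
D = 8.7468e-05 * exp(-99e3 / (8.314 * 1300.15)) = 9.21077e-09 m^2/s
Step 2: J = D * (C1 - C2) / dx
J = 9.21077e-09 * (2.87 - 0.76) / 1.3e-03
J = 1.495e-05 kg/(m^2*s)


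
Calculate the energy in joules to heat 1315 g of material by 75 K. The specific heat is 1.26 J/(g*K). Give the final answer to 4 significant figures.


Q = m * cp * dT
Q = 1315 * 1.26 * 75
Q = 124300 J


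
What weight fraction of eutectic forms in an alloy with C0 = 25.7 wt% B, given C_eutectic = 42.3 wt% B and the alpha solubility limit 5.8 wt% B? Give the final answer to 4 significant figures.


f_primary = (C_e - C0) / (C_e - C_alpha_max)
f_primary = (42.3 - 25.7) / (42.3 - 5.8)
f_primary = 0.454795
f_eutectic = 1 - 0.454795 = 0.5452


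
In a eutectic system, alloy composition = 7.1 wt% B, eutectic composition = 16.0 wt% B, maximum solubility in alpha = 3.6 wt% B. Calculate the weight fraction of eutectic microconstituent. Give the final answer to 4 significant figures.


f_primary = (C_e - C0) / (C_e - C_alpha_max)
f_primary = (16.0 - 7.1) / (16.0 - 3.6)
f_primary = 0.717742
f_eutectic = 1 - 0.717742 = 0.2823


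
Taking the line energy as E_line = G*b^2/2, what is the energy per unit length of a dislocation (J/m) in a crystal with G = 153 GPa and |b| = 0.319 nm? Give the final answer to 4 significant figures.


E = G*b^2/2
b = 0.319 nm = 3.19e-10 m
G = 153 GPa = 1.53e+11 Pa
E = 0.5 * 1.53e+11 * (3.19e-10)^2
E = 7.785e-09 J/m


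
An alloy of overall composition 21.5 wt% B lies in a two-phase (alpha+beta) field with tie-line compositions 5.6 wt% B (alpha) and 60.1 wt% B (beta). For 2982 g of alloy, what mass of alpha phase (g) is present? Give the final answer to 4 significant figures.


f_alpha = (C_beta - C0) / (C_beta - C_alpha)
f_alpha = (60.1 - 21.5) / (60.1 - 5.6) = 0.708257
m_alpha = f_alpha * m_total = 0.708257 * 2982 = 2112 g


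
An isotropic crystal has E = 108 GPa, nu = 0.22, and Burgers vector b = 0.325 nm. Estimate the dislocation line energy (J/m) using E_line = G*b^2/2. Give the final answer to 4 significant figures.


Step 1: G = E / (2*(1+nu))
G = 108 / (2*(1+0.22)) = 44.2623 GPa = 4.42623e+10 Pa
Step 2: E_line = G*b^2/2
b = 0.325 nm = 3.25e-10 m
E_line = 0.5 * 4.42623e+10 * (3.25e-10)^2 = 2.338e-09 J/m


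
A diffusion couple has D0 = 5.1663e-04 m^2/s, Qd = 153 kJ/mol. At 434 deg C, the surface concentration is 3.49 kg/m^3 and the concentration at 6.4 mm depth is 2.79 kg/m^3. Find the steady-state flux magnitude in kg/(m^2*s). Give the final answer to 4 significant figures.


Step 1: D = D0 * exp(-Qd/(R*T))
T = 434 + 273.15 = 707.15 K
D = 5.1663e-04 * exp(-153e3 / (8.314 * 707.15)) = 2.57756e-15 m^2/s
Step 2: J = D * (C1 - C2) / dx
J = 2.57756e-15 * (3.49 - 2.79) / 6.4e-03
J = 2.819e-13 kg/(m^2*s)


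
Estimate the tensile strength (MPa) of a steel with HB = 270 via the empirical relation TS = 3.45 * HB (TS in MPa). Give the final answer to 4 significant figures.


TS (MPa) = 3.45 * HB
TS = 3.45 * 270
TS = 931.5 MPa


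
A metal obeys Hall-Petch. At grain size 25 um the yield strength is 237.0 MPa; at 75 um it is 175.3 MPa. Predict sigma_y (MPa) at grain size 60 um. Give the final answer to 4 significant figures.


sigma_y = sigma0 + k / sqrt(d)
1/sqrt(d1) = 1/sqrt(2.5e-05) = 200;  1/sqrt(d2) = 115.47
k = (sigma1 - sigma2) / (1/sqrt(d1) - 1/sqrt(d2)) = (237.0 - 175.3) / (200 - 115.47) = 0.729919 MPa*m^0.5
sigma0 = sigma1 - k/sqrt(d1) = 237.0 - 0.729919*200 = 91.0162 MPa
sigma_y(d3) = 91.0162 + 0.729919 / sqrt(6e-05) = 185.2 MPa


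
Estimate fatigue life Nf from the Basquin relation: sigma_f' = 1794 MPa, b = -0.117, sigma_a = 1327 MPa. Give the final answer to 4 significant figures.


sigma_a = sigma_f' * (2*Nf)^b
2*Nf = (sigma_a / sigma_f')^(1/b)
2*Nf = (1327 / 1794)^(1/-0.117)
2*Nf = 13.1596
Nf = 6.58 cycles


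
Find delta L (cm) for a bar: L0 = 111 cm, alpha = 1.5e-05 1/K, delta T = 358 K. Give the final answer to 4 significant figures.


dL = L0 * alpha * dT
dL = 111 * 1.5e-05 * 358
dL = 0.5961 cm


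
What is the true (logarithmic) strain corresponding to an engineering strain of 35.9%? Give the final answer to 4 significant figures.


epsilon_true = ln(1 + epsilon_eng)
epsilon_true = ln(1 + 0.359)
epsilon_true = 0.3067


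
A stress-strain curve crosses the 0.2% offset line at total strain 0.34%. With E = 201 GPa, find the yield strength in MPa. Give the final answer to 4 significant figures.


Offset strain = 0.002
Elastic strain at yield = total_strain - offset = 3.4e-03 - 0.002 = 1.4e-03
sigma_y = E * elastic_strain = 201000 * 1.4e-03
sigma_y = 281.4 MPa


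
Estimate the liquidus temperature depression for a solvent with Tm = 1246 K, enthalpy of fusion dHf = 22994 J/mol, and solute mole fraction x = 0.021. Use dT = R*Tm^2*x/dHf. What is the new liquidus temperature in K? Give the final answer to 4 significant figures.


dT = R*Tm^2*x / dHf
dT = 8.314 * 1246^2 * 0.021 / 22994
dT = 11.7883 K
T_new = 1246 - 11.7883 = 1234 K


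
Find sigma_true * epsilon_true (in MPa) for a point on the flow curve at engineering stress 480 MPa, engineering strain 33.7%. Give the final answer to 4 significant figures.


sigma_true = sigma_eng * (1 + epsilon_eng)
sigma_true = 480 * (1 + 0.337) = 641.76 MPa
epsilon_true = ln(1 + epsilon_eng)
epsilon_true = ln(1 + 0.337) = 0.290428
sigma_true * epsilon_true = 641.76 * 0.290428 = 186.4 MPa


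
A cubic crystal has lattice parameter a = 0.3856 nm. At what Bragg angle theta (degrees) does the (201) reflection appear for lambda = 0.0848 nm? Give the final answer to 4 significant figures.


d = a / sqrt(h^2+k^2+l^2)
d = 0.3856 / sqrt(5) = 0.172446 nm
lambda = 2*d*sin(theta)  =>  sin(theta) = lambda / (2*d)
sin(theta) = 0.0848 / (2 * 0.172446) = 0.245875
theta = 14.23 deg


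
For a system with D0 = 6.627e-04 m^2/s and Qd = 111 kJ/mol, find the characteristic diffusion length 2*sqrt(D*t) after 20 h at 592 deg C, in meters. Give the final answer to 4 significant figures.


Step 1: D = D0 * exp(-Qd/(R*T))
T = 865.15 K
D = 6.627e-04 * exp(-111e3 / (8.314 * 865.15)) = 1.31612e-10 m^2/s
Step 2: L = 2*sqrt(D*t)
t = 20 h = 72000 s
L = 2*sqrt(1.31612e-10 * 72000) = 6.157e-03 m


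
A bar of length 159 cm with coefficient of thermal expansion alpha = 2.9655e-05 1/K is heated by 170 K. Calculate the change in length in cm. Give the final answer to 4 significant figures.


dL = L0 * alpha * dT
dL = 159 * 2.9655e-05 * 170
dL = 0.8016 cm


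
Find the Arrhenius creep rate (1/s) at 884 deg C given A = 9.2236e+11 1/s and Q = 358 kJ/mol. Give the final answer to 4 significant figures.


rate = A * exp(-Q / (R*T))
T = 884 + 273.15 = 1157.15 K
rate = 9.2236e+11 * exp(-358e3 / (8.314 * 1157.15))
rate = 6.367e-05 1/s


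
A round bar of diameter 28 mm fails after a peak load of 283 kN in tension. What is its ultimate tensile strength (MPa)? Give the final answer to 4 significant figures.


A0 = pi*(d/2)^2 = pi*(28/2)^2 = 615.752 mm^2
UTS = F_max / A0 = 283*1000 / 615.752
UTS = 459.6 MPa


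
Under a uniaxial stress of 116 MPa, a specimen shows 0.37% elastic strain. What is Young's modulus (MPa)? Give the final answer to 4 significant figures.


E = sigma / epsilon
epsilon = 0.37% = 3.7e-03
E = 116 / 3.7e-03
E = 31350 MPa


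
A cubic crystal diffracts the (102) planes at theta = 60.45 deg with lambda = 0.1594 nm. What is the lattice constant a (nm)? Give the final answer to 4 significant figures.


d = lambda / (2*sin(theta))
d = 0.1594 / (2*sin(60.45 deg))
d = 0.091617 nm
a = d * sqrt(h^2+k^2+l^2) = 0.091617 * sqrt(5)
a = 0.2049 nm


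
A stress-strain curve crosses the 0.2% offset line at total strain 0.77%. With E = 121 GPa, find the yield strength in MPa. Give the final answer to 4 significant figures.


Offset strain = 0.002
Elastic strain at yield = total_strain - offset = 7.7e-03 - 0.002 = 5.7e-03
sigma_y = E * elastic_strain = 121000 * 5.7e-03
sigma_y = 689.7 MPa


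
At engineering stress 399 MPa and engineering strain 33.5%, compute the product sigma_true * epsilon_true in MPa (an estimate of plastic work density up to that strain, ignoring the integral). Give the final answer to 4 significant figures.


sigma_true = sigma_eng * (1 + epsilon_eng)
sigma_true = 399 * (1 + 0.335) = 532.665 MPa
epsilon_true = ln(1 + epsilon_eng)
epsilon_true = ln(1 + 0.335) = 0.288931
sigma_true * epsilon_true = 532.665 * 0.288931 = 153.9 MPa


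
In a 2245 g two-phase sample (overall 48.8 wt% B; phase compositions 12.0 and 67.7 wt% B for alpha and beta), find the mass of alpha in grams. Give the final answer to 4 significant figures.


f_alpha = (C_beta - C0) / (C_beta - C_alpha)
f_alpha = (67.7 - 48.8) / (67.7 - 12.0) = 0.339318
m_alpha = f_alpha * m_total = 0.339318 * 2245 = 761.8 g


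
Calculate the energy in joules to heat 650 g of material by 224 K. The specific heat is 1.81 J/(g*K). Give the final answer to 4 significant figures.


Q = m * cp * dT
Q = 650 * 1.81 * 224
Q = 263500 J


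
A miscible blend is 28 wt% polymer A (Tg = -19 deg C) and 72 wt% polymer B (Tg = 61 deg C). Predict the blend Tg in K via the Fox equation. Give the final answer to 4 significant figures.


1/Tg = w1/Tg1 + w2/Tg2 (in Kelvin)
Tg1 = 254.15 K, Tg2 = 334.15 K
1/Tg = 0.28/254.15 + 0.72/334.15
Tg = 307.1 K


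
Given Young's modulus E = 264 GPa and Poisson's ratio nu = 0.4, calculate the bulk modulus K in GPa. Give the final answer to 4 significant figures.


K = E / (3*(1-2*nu))
K = 264 / (3*(1-2*0.4))
K = 440 GPa


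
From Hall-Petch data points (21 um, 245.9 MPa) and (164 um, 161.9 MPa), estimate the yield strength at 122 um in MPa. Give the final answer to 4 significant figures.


sigma_y = sigma0 + k / sqrt(d)
1/sqrt(d1) = 1/sqrt(2.1e-05) = 218.218;  1/sqrt(d2) = 78.0869
k = (sigma1 - sigma2) / (1/sqrt(d1) - 1/sqrt(d2)) = (245.9 - 161.9) / (218.218 - 78.0869) = 0.599439 MPa*m^0.5
sigma0 = sigma1 - k/sqrt(d1) = 245.9 - 0.599439*218.218 = 115.092 MPa
sigma_y(d3) = 115.092 + 0.599439 / sqrt(1.22e-04) = 169.4 MPa


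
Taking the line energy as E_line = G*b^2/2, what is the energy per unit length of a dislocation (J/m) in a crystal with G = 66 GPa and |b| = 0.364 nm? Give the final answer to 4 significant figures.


E = G*b^2/2
b = 0.364 nm = 3.64e-10 m
G = 66 GPa = 6.6e+10 Pa
E = 0.5 * 6.6e+10 * (3.64e-10)^2
E = 4.372e-09 J/m


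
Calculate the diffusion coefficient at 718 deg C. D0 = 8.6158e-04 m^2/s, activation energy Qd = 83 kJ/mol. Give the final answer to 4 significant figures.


D = D0 * exp(-Qd / (R*T))
T = 991.15 K
D = 8.6158e-04 * exp(-83e3 / (8.314 * 991.15))
D = 3.639e-08 m^2/s


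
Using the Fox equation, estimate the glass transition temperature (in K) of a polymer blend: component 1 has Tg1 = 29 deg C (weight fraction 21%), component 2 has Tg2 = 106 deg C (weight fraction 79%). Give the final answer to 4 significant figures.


1/Tg = w1/Tg1 + w2/Tg2 (in Kelvin)
Tg1 = 302.15 K, Tg2 = 379.15 K
1/Tg = 0.21/302.15 + 0.79/379.15
Tg = 359.9 K


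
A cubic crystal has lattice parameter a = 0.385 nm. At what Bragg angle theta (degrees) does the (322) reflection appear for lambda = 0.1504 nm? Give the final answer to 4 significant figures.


d = a / sqrt(h^2+k^2+l^2)
d = 0.385 / sqrt(17) = 0.0933762 nm
lambda = 2*d*sin(theta)  =>  sin(theta) = lambda / (2*d)
sin(theta) = 0.1504 / (2 * 0.0933762) = 0.805344
theta = 53.64 deg


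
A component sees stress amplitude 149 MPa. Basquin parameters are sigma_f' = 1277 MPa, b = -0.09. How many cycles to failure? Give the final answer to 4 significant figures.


sigma_a = sigma_f' * (2*Nf)^b
2*Nf = (sigma_a / sigma_f')^(1/b)
2*Nf = (149 / 1277)^(1/-0.09)
2*Nf = 2.32658e+10
Nf = 1.163e+10 cycles


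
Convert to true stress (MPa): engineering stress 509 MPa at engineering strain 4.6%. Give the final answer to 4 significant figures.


sigma_true = sigma_eng * (1 + epsilon_eng)
sigma_true = 509 * (1 + 0.046)
sigma_true = 532.4 MPa


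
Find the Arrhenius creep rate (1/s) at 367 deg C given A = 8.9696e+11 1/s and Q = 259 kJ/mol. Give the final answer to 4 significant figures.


rate = A * exp(-Q / (R*T))
T = 367 + 273.15 = 640.15 K
rate = 8.9696e+11 * exp(-259e3 / (8.314 * 640.15))
rate = 6.58e-10 1/s


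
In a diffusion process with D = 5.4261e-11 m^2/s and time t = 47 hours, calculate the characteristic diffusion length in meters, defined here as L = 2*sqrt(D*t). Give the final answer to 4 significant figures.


t = 47 hr = 169200 s
Diffusion length = 2*sqrt(D*t)
= 2*sqrt(5.4261e-11 * 169200)
= 6.06e-03 m


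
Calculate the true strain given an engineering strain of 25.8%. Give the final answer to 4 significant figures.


epsilon_true = ln(1 + epsilon_eng)
epsilon_true = ln(1 + 0.258)
epsilon_true = 0.2295


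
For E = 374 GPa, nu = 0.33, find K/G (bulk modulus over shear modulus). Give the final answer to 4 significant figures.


G = E / (2*(1+nu))
G = 374 / (2*(1+0.33)) = 140.602 GPa
K = E / (3*(1-2*nu))
K = 374 / (3*(1-2*0.33)) = 366.667 GPa
K/G = 366.667 / 140.602 = 2.608


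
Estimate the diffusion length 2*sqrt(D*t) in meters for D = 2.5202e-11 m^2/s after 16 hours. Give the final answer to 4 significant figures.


t = 16 hr = 57600 s
Diffusion length = 2*sqrt(D*t)
= 2*sqrt(2.5202e-11 * 57600)
= 2.41e-03 m


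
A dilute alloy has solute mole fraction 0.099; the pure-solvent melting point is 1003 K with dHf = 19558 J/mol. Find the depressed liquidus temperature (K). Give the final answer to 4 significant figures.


dT = R*Tm^2*x / dHf
dT = 8.314 * 1003^2 * 0.099 / 19558
dT = 42.3372 K
T_new = 1003 - 42.3372 = 960.7 K


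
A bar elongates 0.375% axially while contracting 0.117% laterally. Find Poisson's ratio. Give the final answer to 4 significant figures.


nu = -epsilon_lat / epsilon_axial
Lateral strain is contraction (negative), so using magnitudes:
nu = 0.117 / 0.375
nu = 0.312


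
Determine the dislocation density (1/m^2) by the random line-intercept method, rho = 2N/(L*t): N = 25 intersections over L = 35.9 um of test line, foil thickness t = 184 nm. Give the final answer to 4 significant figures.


rho = 2N / (L * t)
L = 35.9 um = 3.59e-05 m, t = 184 nm = 1.84e-07 m
rho = 2 * 25 / (3.59e-05 * 1.84e-07)
rho = 7.569e+12 1/m^2


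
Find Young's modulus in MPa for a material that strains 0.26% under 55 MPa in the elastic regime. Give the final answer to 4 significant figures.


E = sigma / epsilon
epsilon = 0.26% = 2.6e-03
E = 55 / 2.6e-03
E = 21150 MPa


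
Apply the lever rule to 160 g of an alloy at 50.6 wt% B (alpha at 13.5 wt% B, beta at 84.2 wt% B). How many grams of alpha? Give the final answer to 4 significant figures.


f_alpha = (C_beta - C0) / (C_beta - C_alpha)
f_alpha = (84.2 - 50.6) / (84.2 - 13.5) = 0.475248
m_alpha = f_alpha * m_total = 0.475248 * 160 = 76.04 g


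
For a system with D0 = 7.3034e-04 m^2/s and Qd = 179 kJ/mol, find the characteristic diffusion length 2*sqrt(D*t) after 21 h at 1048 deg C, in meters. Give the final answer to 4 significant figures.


Step 1: D = D0 * exp(-Qd/(R*T))
T = 1321.15 K
D = 7.3034e-04 * exp(-179e3 / (8.314 * 1321.15)) = 6.11085e-11 m^2/s
Step 2: L = 2*sqrt(D*t)
t = 21 h = 75600 s
L = 2*sqrt(6.11085e-11 * 75600) = 4.299e-03 m


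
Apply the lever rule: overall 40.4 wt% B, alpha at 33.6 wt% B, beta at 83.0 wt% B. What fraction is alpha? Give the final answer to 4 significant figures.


f_alpha = (C_beta - C0) / (C_beta - C_alpha)
f_alpha = (83.0 - 40.4) / (83.0 - 33.6)
f_alpha = 0.8623


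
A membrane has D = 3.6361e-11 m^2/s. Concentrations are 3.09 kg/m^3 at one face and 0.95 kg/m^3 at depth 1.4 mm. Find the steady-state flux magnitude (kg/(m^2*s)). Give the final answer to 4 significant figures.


J = -D * (dC/dx) = D * (C1 - C2) / dx
J = 3.6361e-11 * (3.09 - 0.95) / 1.4e-03
J = 5.558e-08 kg/(m^2*s)


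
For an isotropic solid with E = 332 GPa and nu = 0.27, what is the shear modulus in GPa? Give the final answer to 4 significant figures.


G = E / (2*(1+nu))
G = 332 / (2*(1+0.27))
G = 130.7 GPa


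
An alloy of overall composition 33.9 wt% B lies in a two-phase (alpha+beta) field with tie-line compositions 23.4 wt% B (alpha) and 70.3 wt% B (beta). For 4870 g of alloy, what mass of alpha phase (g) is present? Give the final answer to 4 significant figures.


f_alpha = (C_beta - C0) / (C_beta - C_alpha)
f_alpha = (70.3 - 33.9) / (70.3 - 23.4) = 0.776119
m_alpha = f_alpha * m_total = 0.776119 * 4870 = 3780 g


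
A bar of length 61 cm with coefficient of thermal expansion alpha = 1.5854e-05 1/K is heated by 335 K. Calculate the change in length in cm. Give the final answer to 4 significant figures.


dL = L0 * alpha * dT
dL = 61 * 1.5854e-05 * 335
dL = 0.324 cm


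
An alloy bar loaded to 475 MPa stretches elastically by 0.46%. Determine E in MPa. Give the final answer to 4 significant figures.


E = sigma / epsilon
epsilon = 0.46% = 4.6e-03
E = 475 / 4.6e-03
E = 103300 MPa


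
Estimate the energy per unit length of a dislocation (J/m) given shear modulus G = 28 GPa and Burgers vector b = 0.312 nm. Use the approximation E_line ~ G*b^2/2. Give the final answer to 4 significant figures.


E = G*b^2/2
b = 0.312 nm = 3.12e-10 m
G = 28 GPa = 2.8e+10 Pa
E = 0.5 * 2.8e+10 * (3.12e-10)^2
E = 1.363e-09 J/m


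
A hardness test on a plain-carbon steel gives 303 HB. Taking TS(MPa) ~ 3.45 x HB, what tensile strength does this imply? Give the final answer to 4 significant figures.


TS (MPa) = 3.45 * HB
TS = 3.45 * 303
TS = 1045 MPa


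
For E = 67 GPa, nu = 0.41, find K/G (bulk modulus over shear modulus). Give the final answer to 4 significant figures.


G = E / (2*(1+nu))
G = 67 / (2*(1+0.41)) = 23.7589 GPa
K = E / (3*(1-2*nu))
K = 67 / (3*(1-2*0.41)) = 124.074 GPa
K/G = 124.074 / 23.7589 = 5.222


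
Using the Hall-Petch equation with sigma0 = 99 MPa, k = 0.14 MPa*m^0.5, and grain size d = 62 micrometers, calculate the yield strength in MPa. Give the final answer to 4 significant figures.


sigma_y = sigma0 + k / sqrt(d)
d = 62 um = 6.2e-05 m
sigma_y = 99 + 0.14 / sqrt(6.2e-05)
sigma_y = 116.8 MPa


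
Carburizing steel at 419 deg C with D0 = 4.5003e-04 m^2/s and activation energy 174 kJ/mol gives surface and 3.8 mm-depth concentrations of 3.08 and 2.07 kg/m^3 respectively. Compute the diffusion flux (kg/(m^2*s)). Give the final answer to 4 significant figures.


Step 1: D = D0 * exp(-Qd/(R*T))
T = 419 + 273.15 = 692.15 K
D = 4.5003e-04 * exp(-174e3 / (8.314 * 692.15)) = 3.32254e-17 m^2/s
Step 2: J = D * (C1 - C2) / dx
J = 3.32254e-17 * (3.08 - 2.07) / 3.8e-03
J = 8.831e-15 kg/(m^2*s)


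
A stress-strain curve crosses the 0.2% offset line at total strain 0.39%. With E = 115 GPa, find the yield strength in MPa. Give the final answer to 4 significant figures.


Offset strain = 0.002
Elastic strain at yield = total_strain - offset = 3.9e-03 - 0.002 = 1.9e-03
sigma_y = E * elastic_strain = 115000 * 1.9e-03
sigma_y = 218.5 MPa


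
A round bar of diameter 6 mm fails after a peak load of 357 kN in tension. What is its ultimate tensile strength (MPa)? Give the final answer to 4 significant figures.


A0 = pi*(d/2)^2 = pi*(6/2)^2 = 28.2743 mm^2
UTS = F_max / A0 = 357*1000 / 28.2743
UTS = 12630 MPa


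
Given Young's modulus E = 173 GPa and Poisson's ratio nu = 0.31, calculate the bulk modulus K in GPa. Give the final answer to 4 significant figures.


K = E / (3*(1-2*nu))
K = 173 / (3*(1-2*0.31))
K = 151.8 GPa


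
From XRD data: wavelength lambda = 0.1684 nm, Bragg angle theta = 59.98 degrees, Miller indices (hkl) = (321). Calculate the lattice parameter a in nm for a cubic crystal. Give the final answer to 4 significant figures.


d = lambda / (2*sin(theta))
d = 0.1684 / (2*sin(59.98 deg))
d = 0.0972454 nm
a = d * sqrt(h^2+k^2+l^2) = 0.0972454 * sqrt(14)
a = 0.3639 nm


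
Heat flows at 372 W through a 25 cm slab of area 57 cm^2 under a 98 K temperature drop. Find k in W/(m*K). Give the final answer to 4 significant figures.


k = Q*L / (A*dT)
L = 0.25 m, A = 5.7e-03 m^2
k = 372 * 0.25 / (5.7e-03 * 98)
k = 166.5 W/(m*K)


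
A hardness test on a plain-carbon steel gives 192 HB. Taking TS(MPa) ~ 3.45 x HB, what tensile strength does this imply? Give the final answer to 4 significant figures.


TS (MPa) = 3.45 * HB
TS = 3.45 * 192
TS = 662.4 MPa


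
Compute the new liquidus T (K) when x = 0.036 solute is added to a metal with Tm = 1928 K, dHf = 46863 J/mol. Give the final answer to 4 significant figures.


dT = R*Tm^2*x / dHf
dT = 8.314 * 1928^2 * 0.036 / 46863
dT = 23.7409 K
T_new = 1928 - 23.7409 = 1904 K


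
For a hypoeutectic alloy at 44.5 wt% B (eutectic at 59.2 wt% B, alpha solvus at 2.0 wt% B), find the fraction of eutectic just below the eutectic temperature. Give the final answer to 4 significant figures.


f_primary = (C_e - C0) / (C_e - C_alpha_max)
f_primary = (59.2 - 44.5) / (59.2 - 2.0)
f_primary = 0.256993
f_eutectic = 1 - 0.256993 = 0.743


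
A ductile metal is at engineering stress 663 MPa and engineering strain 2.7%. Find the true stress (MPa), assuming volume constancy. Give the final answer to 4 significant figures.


sigma_true = sigma_eng * (1 + epsilon_eng)
sigma_true = 663 * (1 + 0.027)
sigma_true = 680.9 MPa


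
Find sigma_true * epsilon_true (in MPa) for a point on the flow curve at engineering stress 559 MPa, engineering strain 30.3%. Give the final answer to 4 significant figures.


sigma_true = sigma_eng * (1 + epsilon_eng)
sigma_true = 559 * (1 + 0.303) = 728.377 MPa
epsilon_true = ln(1 + epsilon_eng)
epsilon_true = ln(1 + 0.303) = 0.264669
sigma_true * epsilon_true = 728.377 * 0.264669 = 192.8 MPa


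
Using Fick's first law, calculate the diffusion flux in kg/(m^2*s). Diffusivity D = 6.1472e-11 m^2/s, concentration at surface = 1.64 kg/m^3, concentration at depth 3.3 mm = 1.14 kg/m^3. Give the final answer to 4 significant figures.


J = -D * (dC/dx) = D * (C1 - C2) / dx
J = 6.1472e-11 * (1.64 - 1.14) / 3.3e-03
J = 9.314e-09 kg/(m^2*s)


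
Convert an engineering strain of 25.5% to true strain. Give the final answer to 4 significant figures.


epsilon_true = ln(1 + epsilon_eng)
epsilon_true = ln(1 + 0.255)
epsilon_true = 0.2271


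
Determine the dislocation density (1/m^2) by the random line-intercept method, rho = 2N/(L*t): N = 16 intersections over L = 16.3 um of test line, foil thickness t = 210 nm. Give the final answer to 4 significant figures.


rho = 2N / (L * t)
L = 16.3 um = 1.63e-05 m, t = 210 nm = 2.1e-07 m
rho = 2 * 16 / (1.63e-05 * 2.1e-07)
rho = 9.349e+12 1/m^2


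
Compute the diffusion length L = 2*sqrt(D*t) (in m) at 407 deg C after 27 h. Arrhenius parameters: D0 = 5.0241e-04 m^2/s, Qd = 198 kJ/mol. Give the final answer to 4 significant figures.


Step 1: D = D0 * exp(-Qd/(R*T))
T = 680.15 K
D = 5.0241e-04 * exp(-198e3 / (8.314 * 680.15)) = 3.12151e-19 m^2/s
Step 2: L = 2*sqrt(D*t)
t = 27 h = 97200 s
L = 2*sqrt(3.12151e-19 * 97200) = 3.484e-07 m


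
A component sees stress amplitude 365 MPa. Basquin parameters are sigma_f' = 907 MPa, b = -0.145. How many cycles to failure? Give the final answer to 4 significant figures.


sigma_a = sigma_f' * (2*Nf)^b
2*Nf = (sigma_a / sigma_f')^(1/b)
2*Nf = (365 / 907)^(1/-0.145)
2*Nf = 532.484
Nf = 266.2 cycles


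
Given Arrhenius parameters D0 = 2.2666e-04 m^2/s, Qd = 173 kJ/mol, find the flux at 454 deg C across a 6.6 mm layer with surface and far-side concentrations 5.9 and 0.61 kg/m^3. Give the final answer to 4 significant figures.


Step 1: D = D0 * exp(-Qd/(R*T))
T = 454 + 273.15 = 727.15 K
D = 2.2666e-04 * exp(-173e3 / (8.314 * 727.15)) = 8.4628e-17 m^2/s
Step 2: J = D * (C1 - C2) / dx
J = 8.4628e-17 * (5.9 - 0.61) / 6.6e-03
J = 6.783e-14 kg/(m^2*s)


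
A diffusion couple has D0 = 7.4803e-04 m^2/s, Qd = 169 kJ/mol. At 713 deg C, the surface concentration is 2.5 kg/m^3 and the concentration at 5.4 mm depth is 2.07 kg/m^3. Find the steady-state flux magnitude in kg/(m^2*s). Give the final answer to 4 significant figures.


Step 1: D = D0 * exp(-Qd/(R*T))
T = 713 + 273.15 = 986.15 K
D = 7.4803e-04 * exp(-169e3 / (8.314 * 986.15)) = 8.35529e-13 m^2/s
Step 2: J = D * (C1 - C2) / dx
J = 8.35529e-13 * (2.5 - 2.07) / 5.4e-03
J = 6.653e-11 kg/(m^2*s)


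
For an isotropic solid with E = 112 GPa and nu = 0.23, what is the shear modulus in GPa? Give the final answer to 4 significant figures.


G = E / (2*(1+nu))
G = 112 / (2*(1+0.23))
G = 45.53 GPa


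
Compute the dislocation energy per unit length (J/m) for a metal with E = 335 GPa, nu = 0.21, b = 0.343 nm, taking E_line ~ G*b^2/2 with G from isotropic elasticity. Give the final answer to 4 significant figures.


Step 1: G = E / (2*(1+nu))
G = 335 / (2*(1+0.21)) = 138.43 GPa = 1.3843e+11 Pa
Step 2: E_line = G*b^2/2
b = 0.343 nm = 3.43e-10 m
E_line = 0.5 * 1.3843e+11 * (3.43e-10)^2 = 8.143e-09 J/m


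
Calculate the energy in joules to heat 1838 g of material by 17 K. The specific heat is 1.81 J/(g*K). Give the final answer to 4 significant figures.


Q = m * cp * dT
Q = 1838 * 1.81 * 17
Q = 56560 J


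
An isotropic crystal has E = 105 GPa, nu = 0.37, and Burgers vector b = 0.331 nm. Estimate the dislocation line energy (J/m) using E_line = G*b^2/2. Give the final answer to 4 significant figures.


Step 1: G = E / (2*(1+nu))
G = 105 / (2*(1+0.37)) = 38.3212 GPa = 3.83212e+10 Pa
Step 2: E_line = G*b^2/2
b = 0.331 nm = 3.31e-10 m
E_line = 0.5 * 3.83212e+10 * (3.31e-10)^2 = 2.099e-09 J/m


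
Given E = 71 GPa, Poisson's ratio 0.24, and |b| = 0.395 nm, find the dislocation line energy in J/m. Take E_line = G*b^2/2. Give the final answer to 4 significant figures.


Step 1: G = E / (2*(1+nu))
G = 71 / (2*(1+0.24)) = 28.629 GPa = 2.8629e+10 Pa
Step 2: E_line = G*b^2/2
b = 0.395 nm = 3.95e-10 m
E_line = 0.5 * 2.8629e+10 * (3.95e-10)^2 = 2.233e-09 J/m


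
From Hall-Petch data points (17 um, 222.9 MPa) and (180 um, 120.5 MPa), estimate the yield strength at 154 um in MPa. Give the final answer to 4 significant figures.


sigma_y = sigma0 + k / sqrt(d)
1/sqrt(d1) = 1/sqrt(1.7e-05) = 242.536;  1/sqrt(d2) = 74.5356
k = (sigma1 - sigma2) / (1/sqrt(d1) - 1/sqrt(d2)) = (222.9 - 120.5) / (242.536 - 74.5356) = 0.609524 MPa*m^0.5
sigma0 = sigma1 - k/sqrt(d1) = 222.9 - 0.609524*242.536 = 75.0688 MPa
sigma_y(d3) = 75.0688 + 0.609524 / sqrt(1.54e-04) = 124.2 MPa


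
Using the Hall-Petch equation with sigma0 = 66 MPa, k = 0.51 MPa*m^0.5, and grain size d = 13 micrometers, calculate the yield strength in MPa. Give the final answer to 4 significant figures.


sigma_y = sigma0 + k / sqrt(d)
d = 13 um = 1.3e-05 m
sigma_y = 66 + 0.51 / sqrt(1.3e-05)
sigma_y = 207.4 MPa


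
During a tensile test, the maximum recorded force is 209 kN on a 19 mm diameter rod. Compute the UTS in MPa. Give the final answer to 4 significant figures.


A0 = pi*(d/2)^2 = pi*(19/2)^2 = 283.529 mm^2
UTS = F_max / A0 = 209*1000 / 283.529
UTS = 737.1 MPa


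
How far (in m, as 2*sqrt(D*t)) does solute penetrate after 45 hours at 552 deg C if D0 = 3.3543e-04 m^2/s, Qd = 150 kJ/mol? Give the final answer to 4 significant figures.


Step 1: D = D0 * exp(-Qd/(R*T))
T = 825.15 K
D = 3.3543e-04 * exp(-150e3 / (8.314 * 825.15)) = 1.07097e-13 m^2/s
Step 2: L = 2*sqrt(D*t)
t = 45 h = 162000 s
L = 2*sqrt(1.07097e-13 * 162000) = 2.634e-04 m


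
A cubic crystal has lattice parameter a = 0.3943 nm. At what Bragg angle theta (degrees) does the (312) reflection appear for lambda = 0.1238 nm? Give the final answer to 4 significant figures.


d = a / sqrt(h^2+k^2+l^2)
d = 0.3943 / sqrt(14) = 0.105381 nm
lambda = 2*d*sin(theta)  =>  sin(theta) = lambda / (2*d)
sin(theta) = 0.1238 / (2 * 0.105381) = 0.587392
theta = 35.97 deg


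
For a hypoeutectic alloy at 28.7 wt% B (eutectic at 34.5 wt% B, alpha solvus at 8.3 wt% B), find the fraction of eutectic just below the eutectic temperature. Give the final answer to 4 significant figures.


f_primary = (C_e - C0) / (C_e - C_alpha_max)
f_primary = (34.5 - 28.7) / (34.5 - 8.3)
f_primary = 0.221374
f_eutectic = 1 - 0.221374 = 0.7786


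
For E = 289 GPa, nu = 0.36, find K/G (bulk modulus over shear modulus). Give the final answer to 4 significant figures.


G = E / (2*(1+nu))
G = 289 / (2*(1+0.36)) = 106.25 GPa
K = E / (3*(1-2*nu))
K = 289 / (3*(1-2*0.36)) = 344.048 GPa
K/G = 344.048 / 106.25 = 3.238


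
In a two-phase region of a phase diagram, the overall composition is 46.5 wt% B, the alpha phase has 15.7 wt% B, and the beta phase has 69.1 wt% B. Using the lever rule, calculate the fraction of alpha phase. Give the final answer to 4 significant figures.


f_alpha = (C_beta - C0) / (C_beta - C_alpha)
f_alpha = (69.1 - 46.5) / (69.1 - 15.7)
f_alpha = 0.4232


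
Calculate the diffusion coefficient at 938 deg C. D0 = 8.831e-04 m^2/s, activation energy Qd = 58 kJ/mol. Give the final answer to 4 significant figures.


D = D0 * exp(-Qd / (R*T))
T = 1211.15 K
D = 8.831e-04 * exp(-58e3 / (8.314 * 1211.15))
D = 2.783e-06 m^2/s


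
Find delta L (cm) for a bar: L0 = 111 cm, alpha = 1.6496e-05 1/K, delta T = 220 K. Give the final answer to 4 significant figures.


dL = L0 * alpha * dT
dL = 111 * 1.6496e-05 * 220
dL = 0.4028 cm


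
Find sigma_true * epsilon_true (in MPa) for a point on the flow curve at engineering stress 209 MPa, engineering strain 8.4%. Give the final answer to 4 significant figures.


sigma_true = sigma_eng * (1 + epsilon_eng)
sigma_true = 209 * (1 + 0.084) = 226.556 MPa
epsilon_true = ln(1 + epsilon_eng)
epsilon_true = ln(1 + 0.084) = 0.0806579
sigma_true * epsilon_true = 226.556 * 0.0806579 = 18.27 MPa


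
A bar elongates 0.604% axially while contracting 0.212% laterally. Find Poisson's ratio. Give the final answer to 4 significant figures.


nu = -epsilon_lat / epsilon_axial
Lateral strain is contraction (negative), so using magnitudes:
nu = 0.212 / 0.604
nu = 0.351


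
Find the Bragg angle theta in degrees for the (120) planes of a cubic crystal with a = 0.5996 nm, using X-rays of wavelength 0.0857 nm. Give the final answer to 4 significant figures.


d = a / sqrt(h^2+k^2+l^2)
d = 0.5996 / sqrt(5) = 0.268149 nm
lambda = 2*d*sin(theta)  =>  sin(theta) = lambda / (2*d)
sin(theta) = 0.0857 / (2 * 0.268149) = 0.159799
theta = 9.195 deg
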